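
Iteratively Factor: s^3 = (s)*(s^2) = s^2*(s)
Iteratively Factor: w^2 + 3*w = (w + 3)*(w)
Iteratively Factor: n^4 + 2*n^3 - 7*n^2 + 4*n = (n - 1)*(n^3 + 3*n^2 - 4*n) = (n - 1)*(n + 4)*(n^2 - n) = (n - 1)^2*(n + 4)*(n)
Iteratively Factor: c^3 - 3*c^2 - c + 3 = (c - 1)*(c^2 - 2*c - 3) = (c - 3)*(c - 1)*(c + 1)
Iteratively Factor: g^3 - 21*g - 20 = (g + 4)*(g^2 - 4*g - 5) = (g - 5)*(g + 4)*(g + 1)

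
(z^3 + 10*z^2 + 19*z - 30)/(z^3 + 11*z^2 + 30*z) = (z - 1)/z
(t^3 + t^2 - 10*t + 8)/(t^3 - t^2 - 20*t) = (t^2 - 3*t + 2)/(t*(t - 5))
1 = 1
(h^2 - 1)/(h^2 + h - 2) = (h + 1)/(h + 2)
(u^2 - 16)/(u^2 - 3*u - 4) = (u + 4)/(u + 1)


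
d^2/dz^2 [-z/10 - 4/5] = 0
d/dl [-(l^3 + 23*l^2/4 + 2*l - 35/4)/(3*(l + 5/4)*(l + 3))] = (-16*l^4 - 136*l^3 - 539*l^2 - 970*l - 715)/(3*(16*l^4 + 136*l^3 + 409*l^2 + 510*l + 225))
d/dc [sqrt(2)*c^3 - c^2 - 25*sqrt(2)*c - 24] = 3*sqrt(2)*c^2 - 2*c - 25*sqrt(2)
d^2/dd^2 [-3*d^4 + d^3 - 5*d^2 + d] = -36*d^2 + 6*d - 10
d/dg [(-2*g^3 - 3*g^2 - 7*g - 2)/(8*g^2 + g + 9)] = (-16*g^4 - 4*g^3 - g^2 - 22*g - 61)/(64*g^4 + 16*g^3 + 145*g^2 + 18*g + 81)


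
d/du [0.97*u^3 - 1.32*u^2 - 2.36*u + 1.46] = 2.91*u^2 - 2.64*u - 2.36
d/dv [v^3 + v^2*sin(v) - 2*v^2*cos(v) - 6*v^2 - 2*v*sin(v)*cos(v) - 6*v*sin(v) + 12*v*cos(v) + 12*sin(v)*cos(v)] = 2*v^2*sin(v) + v^2*cos(v) + 3*v^2 - 10*sqrt(2)*v*sin(v + pi/4) - 2*v*cos(2*v) - 12*v - 6*sin(v) - sin(2*v) + 12*cos(v) + 12*cos(2*v)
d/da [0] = 0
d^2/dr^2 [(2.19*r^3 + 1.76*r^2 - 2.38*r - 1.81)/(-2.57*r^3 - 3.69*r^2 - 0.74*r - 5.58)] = (18.2876060000001*r^6 + 119.307624*r^5 + 675.833928*r^4 + 781.14712*r^3 - 77.868318*r^2 - 829.244952*r - 201.809332)/(16.974593*r^9 + 73.116243*r^8 + 119.643009*r^7 + 202.915287*r^6 + 351.950622*r^5 + 297.66771*r^4 + 331.887356*r^3 + 353.846772*r^2 + 69.122808*r + 173.741112)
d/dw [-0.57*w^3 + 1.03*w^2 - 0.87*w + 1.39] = -1.71*w^2 + 2.06*w - 0.87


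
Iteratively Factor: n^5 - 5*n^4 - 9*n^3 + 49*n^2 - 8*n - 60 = (n - 2)*(n^4 - 3*n^3 - 15*n^2 + 19*n + 30) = (n - 2)*(n + 1)*(n^3 - 4*n^2 - 11*n + 30) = (n - 5)*(n - 2)*(n + 1)*(n^2 + n - 6) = (n - 5)*(n - 2)*(n + 1)*(n + 3)*(n - 2)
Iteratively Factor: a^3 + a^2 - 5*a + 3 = (a - 1)*(a^2 + 2*a - 3) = (a - 1)^2*(a + 3)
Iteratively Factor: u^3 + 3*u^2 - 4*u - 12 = (u + 2)*(u^2 + u - 6) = (u - 2)*(u + 2)*(u + 3)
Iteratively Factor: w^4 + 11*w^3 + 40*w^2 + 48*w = (w + 4)*(w^3 + 7*w^2 + 12*w) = (w + 3)*(w + 4)*(w^2 + 4*w) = (w + 3)*(w + 4)^2*(w)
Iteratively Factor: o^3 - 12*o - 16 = (o + 2)*(o^2 - 2*o - 8) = (o - 4)*(o + 2)*(o + 2)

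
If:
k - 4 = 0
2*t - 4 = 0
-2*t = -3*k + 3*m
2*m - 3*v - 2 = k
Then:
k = 4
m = 8/3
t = 2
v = -2/9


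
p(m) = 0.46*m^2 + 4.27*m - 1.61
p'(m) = 0.92*m + 4.27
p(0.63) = 1.26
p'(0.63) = 4.85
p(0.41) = 0.22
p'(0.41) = 4.65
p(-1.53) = -7.07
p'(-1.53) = 2.86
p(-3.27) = -10.65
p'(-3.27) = 1.26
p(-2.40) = -9.21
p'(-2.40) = 2.06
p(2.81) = 14.02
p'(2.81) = 6.86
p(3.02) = 15.48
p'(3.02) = 7.05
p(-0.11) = -2.07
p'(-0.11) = 4.17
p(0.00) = -1.61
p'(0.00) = 4.27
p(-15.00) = 37.84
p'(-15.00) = -9.53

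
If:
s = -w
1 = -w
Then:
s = 1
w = -1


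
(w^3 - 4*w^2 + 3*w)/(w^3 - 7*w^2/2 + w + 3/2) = 2*w/(2*w + 1)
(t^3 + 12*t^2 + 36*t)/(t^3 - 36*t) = (t + 6)/(t - 6)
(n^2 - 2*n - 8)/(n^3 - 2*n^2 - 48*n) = (-n^2 + 2*n + 8)/(n*(-n^2 + 2*n + 48))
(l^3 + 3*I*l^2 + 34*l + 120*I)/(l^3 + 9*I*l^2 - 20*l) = (l - 6*I)/l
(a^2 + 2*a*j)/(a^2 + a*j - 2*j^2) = a/(a - j)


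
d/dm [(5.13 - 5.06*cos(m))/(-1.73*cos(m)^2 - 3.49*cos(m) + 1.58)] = (8.7538*cos(m)^2 - 17.7498*cos(m) - 9.9089)*sin(m)/(2.9929*cos(m)^4 + 12.0754*cos(m)^3 + 6.7133*cos(m)^2 - 11.0284*cos(m) + 2.4964)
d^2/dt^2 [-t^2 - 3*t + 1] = -2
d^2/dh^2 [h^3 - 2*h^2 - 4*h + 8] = 6*h - 4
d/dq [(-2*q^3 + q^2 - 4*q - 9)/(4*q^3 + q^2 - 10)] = 2*(-3*q^4 + 16*q^3 + 86*q^2 - q + 20)/(16*q^6 + 8*q^5 + q^4 - 80*q^3 - 20*q^2 + 100)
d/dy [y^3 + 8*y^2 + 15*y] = 3*y^2 + 16*y + 15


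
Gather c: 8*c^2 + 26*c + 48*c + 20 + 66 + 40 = 8*c^2 + 74*c + 126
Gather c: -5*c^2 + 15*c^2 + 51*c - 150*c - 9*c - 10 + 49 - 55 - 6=10*c^2 - 108*c - 22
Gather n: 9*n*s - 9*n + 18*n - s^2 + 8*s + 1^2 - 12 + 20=n*(9*s + 9) - s^2 + 8*s + 9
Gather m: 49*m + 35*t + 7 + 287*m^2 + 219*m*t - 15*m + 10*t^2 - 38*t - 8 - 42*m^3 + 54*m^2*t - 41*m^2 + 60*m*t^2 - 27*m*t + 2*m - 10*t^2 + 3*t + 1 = -42*m^3 + m^2*(54*t + 246) + m*(60*t^2 + 192*t + 36)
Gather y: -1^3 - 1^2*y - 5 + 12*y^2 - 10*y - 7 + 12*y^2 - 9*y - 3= 24*y^2 - 20*y - 16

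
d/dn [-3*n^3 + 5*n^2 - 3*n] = -9*n^2 + 10*n - 3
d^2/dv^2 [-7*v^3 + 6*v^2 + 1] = 12 - 42*v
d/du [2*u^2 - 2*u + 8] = 4*u - 2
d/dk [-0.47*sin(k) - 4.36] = -0.47*cos(k)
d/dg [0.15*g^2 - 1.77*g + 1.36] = 0.3*g - 1.77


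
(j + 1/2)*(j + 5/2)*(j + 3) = j^3 + 6*j^2 + 41*j/4 + 15/4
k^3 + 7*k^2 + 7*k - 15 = (k - 1)*(k + 3)*(k + 5)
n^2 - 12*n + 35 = (n - 7)*(n - 5)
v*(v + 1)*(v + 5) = v^3 + 6*v^2 + 5*v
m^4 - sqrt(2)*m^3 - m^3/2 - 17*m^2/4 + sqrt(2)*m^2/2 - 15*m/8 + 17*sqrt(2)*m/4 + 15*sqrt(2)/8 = (m - 5/2)*(m + 1/2)*(m + 3/2)*(m - sqrt(2))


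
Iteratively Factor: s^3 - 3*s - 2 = (s + 1)*(s^2 - s - 2) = (s - 2)*(s + 1)*(s + 1)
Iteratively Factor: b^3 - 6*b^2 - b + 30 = (b - 3)*(b^2 - 3*b - 10) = (b - 5)*(b - 3)*(b + 2)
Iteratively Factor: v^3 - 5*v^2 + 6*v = (v)*(v^2 - 5*v + 6) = v*(v - 3)*(v - 2)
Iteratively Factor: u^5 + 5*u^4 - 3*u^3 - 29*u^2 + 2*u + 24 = (u + 3)*(u^4 + 2*u^3 - 9*u^2 - 2*u + 8) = (u - 1)*(u + 3)*(u^3 + 3*u^2 - 6*u - 8) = (u - 1)*(u + 3)*(u + 4)*(u^2 - u - 2) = (u - 1)*(u + 1)*(u + 3)*(u + 4)*(u - 2)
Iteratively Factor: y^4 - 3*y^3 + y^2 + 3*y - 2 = (y - 2)*(y^3 - y^2 - y + 1) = (y - 2)*(y - 1)*(y^2 - 1) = (y - 2)*(y - 1)^2*(y + 1)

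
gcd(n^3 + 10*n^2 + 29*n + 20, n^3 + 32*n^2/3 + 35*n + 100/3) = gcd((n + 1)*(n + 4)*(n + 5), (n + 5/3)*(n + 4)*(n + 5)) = n^2 + 9*n + 20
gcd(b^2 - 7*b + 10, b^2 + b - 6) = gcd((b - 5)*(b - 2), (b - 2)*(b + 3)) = b - 2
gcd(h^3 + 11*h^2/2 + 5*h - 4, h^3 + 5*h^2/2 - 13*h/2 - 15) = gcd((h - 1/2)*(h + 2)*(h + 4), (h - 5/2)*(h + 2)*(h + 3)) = h + 2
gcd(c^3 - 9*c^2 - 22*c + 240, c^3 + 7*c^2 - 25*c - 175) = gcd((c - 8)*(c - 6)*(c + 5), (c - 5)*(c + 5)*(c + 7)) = c + 5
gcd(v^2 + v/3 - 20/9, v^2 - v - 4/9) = v - 4/3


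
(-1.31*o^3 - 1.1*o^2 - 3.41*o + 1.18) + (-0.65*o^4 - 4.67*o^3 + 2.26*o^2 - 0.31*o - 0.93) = -0.65*o^4 - 5.98*o^3 + 1.16*o^2 - 3.72*o + 0.25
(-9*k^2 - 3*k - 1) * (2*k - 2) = -18*k^3 + 12*k^2 + 4*k + 2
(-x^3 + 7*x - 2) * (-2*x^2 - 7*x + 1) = 2*x^5 + 7*x^4 - 15*x^3 - 45*x^2 + 21*x - 2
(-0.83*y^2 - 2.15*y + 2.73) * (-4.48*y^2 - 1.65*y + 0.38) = 3.7184*y^4 + 11.0015*y^3 - 8.9983*y^2 - 5.3215*y + 1.0374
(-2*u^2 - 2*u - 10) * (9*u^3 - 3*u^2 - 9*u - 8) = -18*u^5 - 12*u^4 - 66*u^3 + 64*u^2 + 106*u + 80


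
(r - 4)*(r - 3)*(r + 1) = r^3 - 6*r^2 + 5*r + 12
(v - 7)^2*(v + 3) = v^3 - 11*v^2 + 7*v + 147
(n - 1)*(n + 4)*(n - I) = n^3 + 3*n^2 - I*n^2 - 4*n - 3*I*n + 4*I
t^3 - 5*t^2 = t^2*(t - 5)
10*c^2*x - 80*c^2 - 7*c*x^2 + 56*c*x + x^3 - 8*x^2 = (-5*c + x)*(-2*c + x)*(x - 8)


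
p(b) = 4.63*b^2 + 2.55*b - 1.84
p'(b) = 9.26*b + 2.55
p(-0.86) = -0.61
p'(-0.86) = -5.41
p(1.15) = 7.22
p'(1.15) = 13.20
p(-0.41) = -2.11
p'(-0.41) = -1.25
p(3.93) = 79.69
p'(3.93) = 38.94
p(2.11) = 24.15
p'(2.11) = 22.09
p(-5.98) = 148.48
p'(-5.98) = -52.82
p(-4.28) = 72.06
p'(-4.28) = -37.08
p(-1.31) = 2.77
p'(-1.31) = -9.58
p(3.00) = 47.48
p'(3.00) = 30.33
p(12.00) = 695.48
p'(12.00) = 113.67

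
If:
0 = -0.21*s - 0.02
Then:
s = -0.10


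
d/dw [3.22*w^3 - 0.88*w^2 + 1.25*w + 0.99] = 9.66*w^2 - 1.76*w + 1.25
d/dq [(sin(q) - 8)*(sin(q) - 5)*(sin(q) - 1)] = (3*sin(q)^2 - 28*sin(q) + 53)*cos(q)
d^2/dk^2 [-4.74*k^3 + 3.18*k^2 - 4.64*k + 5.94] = 6.36 - 28.44*k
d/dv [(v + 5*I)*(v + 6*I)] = 2*v + 11*I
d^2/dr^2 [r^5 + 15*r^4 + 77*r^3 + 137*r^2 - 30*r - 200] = 20*r^3 + 180*r^2 + 462*r + 274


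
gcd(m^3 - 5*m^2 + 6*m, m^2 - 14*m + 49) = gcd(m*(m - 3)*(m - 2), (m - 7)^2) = 1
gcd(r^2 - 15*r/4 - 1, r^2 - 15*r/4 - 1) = r^2 - 15*r/4 - 1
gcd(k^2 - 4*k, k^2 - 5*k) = k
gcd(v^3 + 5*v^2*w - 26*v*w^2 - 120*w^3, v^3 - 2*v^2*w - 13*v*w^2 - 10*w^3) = v - 5*w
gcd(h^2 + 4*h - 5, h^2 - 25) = h + 5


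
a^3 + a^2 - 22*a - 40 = (a - 5)*(a + 2)*(a + 4)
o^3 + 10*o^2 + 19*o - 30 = (o - 1)*(o + 5)*(o + 6)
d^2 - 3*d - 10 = (d - 5)*(d + 2)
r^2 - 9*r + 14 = (r - 7)*(r - 2)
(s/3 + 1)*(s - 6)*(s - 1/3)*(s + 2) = s^4/3 - 4*s^3/9 - 71*s^2/9 - 28*s/3 + 4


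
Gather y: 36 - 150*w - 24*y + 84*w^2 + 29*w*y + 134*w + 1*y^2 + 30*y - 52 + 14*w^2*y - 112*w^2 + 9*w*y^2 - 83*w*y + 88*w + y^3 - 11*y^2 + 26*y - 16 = -28*w^2 + 72*w + y^3 + y^2*(9*w - 10) + y*(14*w^2 - 54*w + 32) - 32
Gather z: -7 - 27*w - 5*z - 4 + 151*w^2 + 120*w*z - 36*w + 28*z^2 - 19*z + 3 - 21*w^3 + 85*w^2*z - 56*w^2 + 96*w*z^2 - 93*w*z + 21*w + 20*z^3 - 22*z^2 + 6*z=-21*w^3 + 95*w^2 - 42*w + 20*z^3 + z^2*(96*w + 6) + z*(85*w^2 + 27*w - 18) - 8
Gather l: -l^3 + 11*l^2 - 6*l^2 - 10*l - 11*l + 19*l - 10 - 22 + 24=-l^3 + 5*l^2 - 2*l - 8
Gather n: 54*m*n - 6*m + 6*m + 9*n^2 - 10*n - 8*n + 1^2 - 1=9*n^2 + n*(54*m - 18)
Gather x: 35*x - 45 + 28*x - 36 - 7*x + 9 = 56*x - 72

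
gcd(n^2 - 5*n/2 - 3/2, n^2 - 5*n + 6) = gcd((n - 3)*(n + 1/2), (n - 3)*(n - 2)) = n - 3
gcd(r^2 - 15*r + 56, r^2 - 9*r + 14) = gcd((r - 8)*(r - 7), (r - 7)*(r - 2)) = r - 7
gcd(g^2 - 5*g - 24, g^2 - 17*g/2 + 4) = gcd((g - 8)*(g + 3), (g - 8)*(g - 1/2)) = g - 8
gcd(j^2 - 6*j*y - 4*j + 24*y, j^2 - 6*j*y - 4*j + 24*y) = -j^2 + 6*j*y + 4*j - 24*y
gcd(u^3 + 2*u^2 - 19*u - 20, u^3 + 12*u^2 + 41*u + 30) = u^2 + 6*u + 5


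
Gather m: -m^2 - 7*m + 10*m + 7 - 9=-m^2 + 3*m - 2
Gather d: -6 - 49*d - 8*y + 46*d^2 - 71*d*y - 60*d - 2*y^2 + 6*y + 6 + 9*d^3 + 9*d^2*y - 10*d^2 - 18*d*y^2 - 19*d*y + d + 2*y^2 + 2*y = 9*d^3 + d^2*(9*y + 36) + d*(-18*y^2 - 90*y - 108)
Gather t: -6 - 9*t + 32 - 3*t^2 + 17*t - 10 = -3*t^2 + 8*t + 16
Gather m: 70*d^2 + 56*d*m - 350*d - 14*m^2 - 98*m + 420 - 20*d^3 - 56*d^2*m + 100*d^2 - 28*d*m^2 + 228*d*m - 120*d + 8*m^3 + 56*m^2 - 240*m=-20*d^3 + 170*d^2 - 470*d + 8*m^3 + m^2*(42 - 28*d) + m*(-56*d^2 + 284*d - 338) + 420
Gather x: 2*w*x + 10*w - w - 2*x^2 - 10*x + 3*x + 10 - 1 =9*w - 2*x^2 + x*(2*w - 7) + 9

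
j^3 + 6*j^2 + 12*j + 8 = (j + 2)^3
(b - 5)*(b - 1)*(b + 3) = b^3 - 3*b^2 - 13*b + 15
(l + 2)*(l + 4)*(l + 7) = l^3 + 13*l^2 + 50*l + 56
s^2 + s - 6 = (s - 2)*(s + 3)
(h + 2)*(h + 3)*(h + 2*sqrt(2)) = h^3 + 2*sqrt(2)*h^2 + 5*h^2 + 6*h + 10*sqrt(2)*h + 12*sqrt(2)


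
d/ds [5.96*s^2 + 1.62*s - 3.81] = 11.92*s + 1.62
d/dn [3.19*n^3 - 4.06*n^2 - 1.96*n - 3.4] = 9.57*n^2 - 8.12*n - 1.96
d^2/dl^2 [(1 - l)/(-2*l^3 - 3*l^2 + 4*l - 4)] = 2*(4*(l - 1)*(3*l^2 + 3*l - 2)^2 + (-6*l^2 - 6*l - 3*(l - 1)*(2*l + 1) + 4)*(2*l^3 + 3*l^2 - 4*l + 4))/(2*l^3 + 3*l^2 - 4*l + 4)^3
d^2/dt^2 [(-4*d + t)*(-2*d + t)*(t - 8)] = -12*d + 6*t - 16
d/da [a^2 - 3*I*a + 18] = 2*a - 3*I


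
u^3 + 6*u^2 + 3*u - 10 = (u - 1)*(u + 2)*(u + 5)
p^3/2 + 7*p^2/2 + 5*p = p*(p/2 + 1)*(p + 5)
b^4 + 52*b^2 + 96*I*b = b*(b - 8*I)*(b + 2*I)*(b + 6*I)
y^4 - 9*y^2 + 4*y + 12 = (y - 2)^2*(y + 1)*(y + 3)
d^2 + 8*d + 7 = (d + 1)*(d + 7)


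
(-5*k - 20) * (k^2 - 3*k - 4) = -5*k^3 - 5*k^2 + 80*k + 80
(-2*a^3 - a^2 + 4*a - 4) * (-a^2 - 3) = 2*a^5 + a^4 + 2*a^3 + 7*a^2 - 12*a + 12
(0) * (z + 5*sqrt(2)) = 0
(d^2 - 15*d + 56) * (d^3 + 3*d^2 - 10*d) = d^5 - 12*d^4 + d^3 + 318*d^2 - 560*d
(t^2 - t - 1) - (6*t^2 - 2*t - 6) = -5*t^2 + t + 5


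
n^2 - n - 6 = (n - 3)*(n + 2)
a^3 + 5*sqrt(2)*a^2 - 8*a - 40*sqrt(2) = (a - 2*sqrt(2))*(a + 2*sqrt(2))*(a + 5*sqrt(2))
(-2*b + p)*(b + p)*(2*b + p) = -4*b^3 - 4*b^2*p + b*p^2 + p^3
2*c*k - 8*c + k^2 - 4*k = (2*c + k)*(k - 4)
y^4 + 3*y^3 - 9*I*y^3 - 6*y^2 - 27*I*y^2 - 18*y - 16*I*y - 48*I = (y + 3)*(y - 8*I)*(y - 2*I)*(y + I)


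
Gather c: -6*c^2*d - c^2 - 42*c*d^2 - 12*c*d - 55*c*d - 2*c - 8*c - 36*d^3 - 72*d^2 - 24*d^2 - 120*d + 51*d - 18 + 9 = c^2*(-6*d - 1) + c*(-42*d^2 - 67*d - 10) - 36*d^3 - 96*d^2 - 69*d - 9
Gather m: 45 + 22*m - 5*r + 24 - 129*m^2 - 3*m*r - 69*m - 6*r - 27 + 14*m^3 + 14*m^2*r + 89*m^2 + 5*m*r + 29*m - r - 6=14*m^3 + m^2*(14*r - 40) + m*(2*r - 18) - 12*r + 36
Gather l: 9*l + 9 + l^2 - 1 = l^2 + 9*l + 8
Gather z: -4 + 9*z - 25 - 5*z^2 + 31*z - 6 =-5*z^2 + 40*z - 35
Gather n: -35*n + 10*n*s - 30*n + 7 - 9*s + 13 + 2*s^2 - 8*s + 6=n*(10*s - 65) + 2*s^2 - 17*s + 26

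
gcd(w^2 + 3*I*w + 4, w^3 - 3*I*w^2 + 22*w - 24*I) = w^2 + 3*I*w + 4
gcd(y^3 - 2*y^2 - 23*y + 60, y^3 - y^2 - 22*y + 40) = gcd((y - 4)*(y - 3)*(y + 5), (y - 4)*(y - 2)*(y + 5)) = y^2 + y - 20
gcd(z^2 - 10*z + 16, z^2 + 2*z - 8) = z - 2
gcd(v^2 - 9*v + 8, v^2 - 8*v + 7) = v - 1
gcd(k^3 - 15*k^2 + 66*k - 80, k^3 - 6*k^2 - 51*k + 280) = k^2 - 13*k + 40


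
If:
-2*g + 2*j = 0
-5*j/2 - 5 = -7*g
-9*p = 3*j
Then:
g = 10/9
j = 10/9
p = -10/27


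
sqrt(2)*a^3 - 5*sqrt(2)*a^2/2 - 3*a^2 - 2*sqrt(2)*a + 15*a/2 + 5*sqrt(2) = (a - 5/2)*(a - 2*sqrt(2))*(sqrt(2)*a + 1)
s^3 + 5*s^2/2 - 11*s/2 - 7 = (s - 2)*(s + 1)*(s + 7/2)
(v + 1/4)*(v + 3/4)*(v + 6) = v^3 + 7*v^2 + 99*v/16 + 9/8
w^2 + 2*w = w*(w + 2)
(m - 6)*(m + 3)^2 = m^3 - 27*m - 54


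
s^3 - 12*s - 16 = (s - 4)*(s + 2)^2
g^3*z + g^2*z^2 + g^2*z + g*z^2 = g*(g + z)*(g*z + z)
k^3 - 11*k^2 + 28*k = k*(k - 7)*(k - 4)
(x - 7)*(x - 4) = x^2 - 11*x + 28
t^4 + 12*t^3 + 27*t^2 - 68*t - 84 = (t - 2)*(t + 1)*(t + 6)*(t + 7)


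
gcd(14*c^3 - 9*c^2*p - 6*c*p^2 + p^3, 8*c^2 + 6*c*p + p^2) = 2*c + p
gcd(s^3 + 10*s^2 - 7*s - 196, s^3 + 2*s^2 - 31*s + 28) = s^2 + 3*s - 28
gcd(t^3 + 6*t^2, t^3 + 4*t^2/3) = t^2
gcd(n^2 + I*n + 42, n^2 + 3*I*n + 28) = n + 7*I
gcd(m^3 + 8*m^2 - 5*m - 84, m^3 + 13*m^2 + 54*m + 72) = m + 4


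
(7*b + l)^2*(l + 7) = 49*b^2*l + 343*b^2 + 14*b*l^2 + 98*b*l + l^3 + 7*l^2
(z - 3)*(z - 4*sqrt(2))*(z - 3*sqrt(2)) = z^3 - 7*sqrt(2)*z^2 - 3*z^2 + 24*z + 21*sqrt(2)*z - 72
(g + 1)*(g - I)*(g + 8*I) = g^3 + g^2 + 7*I*g^2 + 8*g + 7*I*g + 8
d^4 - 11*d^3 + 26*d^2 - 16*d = d*(d - 8)*(d - 2)*(d - 1)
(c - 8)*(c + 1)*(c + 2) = c^3 - 5*c^2 - 22*c - 16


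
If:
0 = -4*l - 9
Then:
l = -9/4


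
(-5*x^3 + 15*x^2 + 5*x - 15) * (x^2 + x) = -5*x^5 + 10*x^4 + 20*x^3 - 10*x^2 - 15*x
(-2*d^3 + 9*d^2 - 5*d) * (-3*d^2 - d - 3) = 6*d^5 - 25*d^4 + 12*d^3 - 22*d^2 + 15*d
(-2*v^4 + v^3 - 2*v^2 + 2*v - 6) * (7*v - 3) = -14*v^5 + 13*v^4 - 17*v^3 + 20*v^2 - 48*v + 18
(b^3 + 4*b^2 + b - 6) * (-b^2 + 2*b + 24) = -b^5 - 2*b^4 + 31*b^3 + 104*b^2 + 12*b - 144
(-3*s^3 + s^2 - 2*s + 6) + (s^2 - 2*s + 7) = -3*s^3 + 2*s^2 - 4*s + 13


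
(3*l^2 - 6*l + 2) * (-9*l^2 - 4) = -27*l^4 + 54*l^3 - 30*l^2 + 24*l - 8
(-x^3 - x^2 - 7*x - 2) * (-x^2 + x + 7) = x^5 - x^3 - 12*x^2 - 51*x - 14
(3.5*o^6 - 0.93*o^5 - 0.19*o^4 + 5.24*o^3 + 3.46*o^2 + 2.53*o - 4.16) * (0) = 0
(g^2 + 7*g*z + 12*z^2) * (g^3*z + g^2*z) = g^5*z + 7*g^4*z^2 + g^4*z + 12*g^3*z^3 + 7*g^3*z^2 + 12*g^2*z^3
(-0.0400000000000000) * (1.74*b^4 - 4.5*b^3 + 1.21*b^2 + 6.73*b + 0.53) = -0.0696*b^4 + 0.18*b^3 - 0.0484*b^2 - 0.2692*b - 0.0212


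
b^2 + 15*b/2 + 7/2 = (b + 1/2)*(b + 7)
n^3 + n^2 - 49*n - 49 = (n - 7)*(n + 1)*(n + 7)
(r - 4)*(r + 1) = r^2 - 3*r - 4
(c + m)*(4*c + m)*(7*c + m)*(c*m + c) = 28*c^4*m + 28*c^4 + 39*c^3*m^2 + 39*c^3*m + 12*c^2*m^3 + 12*c^2*m^2 + c*m^4 + c*m^3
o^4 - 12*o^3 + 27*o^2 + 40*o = o*(o - 8)*(o - 5)*(o + 1)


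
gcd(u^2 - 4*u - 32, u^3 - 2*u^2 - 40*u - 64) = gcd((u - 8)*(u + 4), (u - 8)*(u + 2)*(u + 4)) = u^2 - 4*u - 32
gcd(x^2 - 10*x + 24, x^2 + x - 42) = x - 6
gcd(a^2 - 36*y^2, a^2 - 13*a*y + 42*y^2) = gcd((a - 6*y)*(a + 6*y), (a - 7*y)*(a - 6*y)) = -a + 6*y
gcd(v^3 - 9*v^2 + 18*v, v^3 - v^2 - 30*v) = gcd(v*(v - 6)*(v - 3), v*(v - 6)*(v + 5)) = v^2 - 6*v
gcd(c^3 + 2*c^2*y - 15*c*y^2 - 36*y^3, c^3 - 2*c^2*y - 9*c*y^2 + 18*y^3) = c + 3*y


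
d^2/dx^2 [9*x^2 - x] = 18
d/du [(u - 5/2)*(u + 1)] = 2*u - 3/2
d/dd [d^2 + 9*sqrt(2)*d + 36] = 2*d + 9*sqrt(2)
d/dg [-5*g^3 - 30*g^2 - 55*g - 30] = -15*g^2 - 60*g - 55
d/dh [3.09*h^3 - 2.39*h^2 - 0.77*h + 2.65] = 9.27*h^2 - 4.78*h - 0.77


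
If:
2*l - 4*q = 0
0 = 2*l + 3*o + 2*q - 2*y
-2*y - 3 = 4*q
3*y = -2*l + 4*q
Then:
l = -3/2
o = 3/2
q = -3/4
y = 0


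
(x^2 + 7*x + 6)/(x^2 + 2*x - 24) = (x + 1)/(x - 4)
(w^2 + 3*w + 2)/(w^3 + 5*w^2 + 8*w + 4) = 1/(w + 2)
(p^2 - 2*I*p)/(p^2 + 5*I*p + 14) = p/(p + 7*I)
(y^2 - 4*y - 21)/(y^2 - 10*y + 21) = (y + 3)/(y - 3)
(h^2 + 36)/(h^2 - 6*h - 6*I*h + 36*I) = (h + 6*I)/(h - 6)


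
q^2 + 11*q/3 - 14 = (q - 7/3)*(q + 6)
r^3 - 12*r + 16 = (r - 2)^2*(r + 4)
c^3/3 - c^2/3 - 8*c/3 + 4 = (c/3 + 1)*(c - 2)^2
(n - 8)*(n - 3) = n^2 - 11*n + 24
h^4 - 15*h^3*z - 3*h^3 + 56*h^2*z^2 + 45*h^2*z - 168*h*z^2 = h*(h - 3)*(h - 8*z)*(h - 7*z)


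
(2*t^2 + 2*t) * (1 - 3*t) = -6*t^3 - 4*t^2 + 2*t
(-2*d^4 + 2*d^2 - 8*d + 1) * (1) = -2*d^4 + 2*d^2 - 8*d + 1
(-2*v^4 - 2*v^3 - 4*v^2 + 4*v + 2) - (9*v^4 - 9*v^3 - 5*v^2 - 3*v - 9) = -11*v^4 + 7*v^3 + v^2 + 7*v + 11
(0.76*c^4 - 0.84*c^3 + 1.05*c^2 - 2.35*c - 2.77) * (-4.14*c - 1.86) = -3.1464*c^5 + 2.064*c^4 - 2.7846*c^3 + 7.776*c^2 + 15.8388*c + 5.1522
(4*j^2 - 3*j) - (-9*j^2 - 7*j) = 13*j^2 + 4*j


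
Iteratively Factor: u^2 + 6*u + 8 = (u + 4)*(u + 2)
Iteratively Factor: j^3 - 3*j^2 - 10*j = (j - 5)*(j^2 + 2*j) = (j - 5)*(j + 2)*(j)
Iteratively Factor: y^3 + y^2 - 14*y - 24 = (y + 2)*(y^2 - y - 12) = (y + 2)*(y + 3)*(y - 4)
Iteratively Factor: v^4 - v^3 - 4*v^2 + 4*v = (v)*(v^3 - v^2 - 4*v + 4) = v*(v - 1)*(v^2 - 4) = v*(v - 1)*(v + 2)*(v - 2)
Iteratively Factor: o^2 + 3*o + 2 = (o + 2)*(o + 1)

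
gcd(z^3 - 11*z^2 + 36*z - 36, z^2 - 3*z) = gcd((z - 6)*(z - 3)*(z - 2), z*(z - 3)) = z - 3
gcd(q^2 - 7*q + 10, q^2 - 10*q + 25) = q - 5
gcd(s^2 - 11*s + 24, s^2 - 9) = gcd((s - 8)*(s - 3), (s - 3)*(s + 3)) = s - 3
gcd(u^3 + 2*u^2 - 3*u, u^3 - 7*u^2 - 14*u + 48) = u + 3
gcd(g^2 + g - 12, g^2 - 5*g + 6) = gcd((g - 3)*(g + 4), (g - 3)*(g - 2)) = g - 3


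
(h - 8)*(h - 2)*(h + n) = h^3 + h^2*n - 10*h^2 - 10*h*n + 16*h + 16*n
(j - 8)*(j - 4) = j^2 - 12*j + 32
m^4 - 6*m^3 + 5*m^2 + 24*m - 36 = (m - 3)^2*(m - 2)*(m + 2)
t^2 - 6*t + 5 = (t - 5)*(t - 1)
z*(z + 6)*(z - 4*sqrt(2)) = z^3 - 4*sqrt(2)*z^2 + 6*z^2 - 24*sqrt(2)*z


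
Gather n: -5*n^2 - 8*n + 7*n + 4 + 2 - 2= -5*n^2 - n + 4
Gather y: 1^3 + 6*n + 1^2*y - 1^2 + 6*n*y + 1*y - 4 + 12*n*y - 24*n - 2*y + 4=18*n*y - 18*n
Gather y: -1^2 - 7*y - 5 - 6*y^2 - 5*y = -6*y^2 - 12*y - 6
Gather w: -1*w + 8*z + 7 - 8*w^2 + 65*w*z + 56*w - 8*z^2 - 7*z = -8*w^2 + w*(65*z + 55) - 8*z^2 + z + 7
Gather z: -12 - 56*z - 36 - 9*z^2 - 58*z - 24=-9*z^2 - 114*z - 72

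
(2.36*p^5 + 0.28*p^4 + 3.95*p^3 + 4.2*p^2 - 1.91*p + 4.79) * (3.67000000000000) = 8.6612*p^5 + 1.0276*p^4 + 14.4965*p^3 + 15.414*p^2 - 7.0097*p + 17.5793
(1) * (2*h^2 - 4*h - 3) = 2*h^2 - 4*h - 3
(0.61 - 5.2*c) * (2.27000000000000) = 1.3847 - 11.804*c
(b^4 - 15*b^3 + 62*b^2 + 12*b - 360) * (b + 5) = b^5 - 10*b^4 - 13*b^3 + 322*b^2 - 300*b - 1800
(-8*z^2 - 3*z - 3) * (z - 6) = -8*z^3 + 45*z^2 + 15*z + 18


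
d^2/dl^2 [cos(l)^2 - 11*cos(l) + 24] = 11*cos(l) - 2*cos(2*l)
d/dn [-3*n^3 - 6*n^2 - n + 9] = -9*n^2 - 12*n - 1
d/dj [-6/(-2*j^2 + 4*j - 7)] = 24*(1 - j)/(2*j^2 - 4*j + 7)^2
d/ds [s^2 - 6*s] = 2*s - 6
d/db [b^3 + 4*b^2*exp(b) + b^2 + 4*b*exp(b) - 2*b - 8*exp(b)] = 4*b^2*exp(b) + 3*b^2 + 12*b*exp(b) + 2*b - 4*exp(b) - 2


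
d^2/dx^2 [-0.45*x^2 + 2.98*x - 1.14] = -0.900000000000000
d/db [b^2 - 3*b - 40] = 2*b - 3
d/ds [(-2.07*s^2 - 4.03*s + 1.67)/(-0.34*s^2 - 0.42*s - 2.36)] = (-0.5008*s^2 + 10.906*s + 10.2122)/(0.1156*s^4 + 0.2856*s^3 + 1.7812*s^2 + 1.9824*s + 5.5696)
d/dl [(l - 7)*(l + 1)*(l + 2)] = 3*l^2 - 8*l - 19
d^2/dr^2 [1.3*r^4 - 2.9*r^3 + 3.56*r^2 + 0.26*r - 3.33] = 15.6*r^2 - 17.4*r + 7.12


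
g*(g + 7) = g^2 + 7*g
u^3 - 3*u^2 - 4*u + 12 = (u - 3)*(u - 2)*(u + 2)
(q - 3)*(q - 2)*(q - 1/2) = q^3 - 11*q^2/2 + 17*q/2 - 3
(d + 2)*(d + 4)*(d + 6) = d^3 + 12*d^2 + 44*d + 48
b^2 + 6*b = b*(b + 6)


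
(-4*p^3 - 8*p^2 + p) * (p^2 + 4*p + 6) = -4*p^5 - 24*p^4 - 55*p^3 - 44*p^2 + 6*p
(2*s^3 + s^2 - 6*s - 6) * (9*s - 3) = 18*s^4 + 3*s^3 - 57*s^2 - 36*s + 18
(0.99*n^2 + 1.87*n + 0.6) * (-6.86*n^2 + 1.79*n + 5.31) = -6.7914*n^4 - 11.0561*n^3 + 4.4882*n^2 + 11.0037*n + 3.186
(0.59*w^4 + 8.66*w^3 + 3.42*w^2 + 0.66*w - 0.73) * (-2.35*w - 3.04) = -1.3865*w^5 - 22.1446*w^4 - 34.3634*w^3 - 11.9478*w^2 - 0.2909*w + 2.2192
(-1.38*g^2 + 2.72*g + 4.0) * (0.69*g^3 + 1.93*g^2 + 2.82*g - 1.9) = -0.9522*g^5 - 0.7866*g^4 + 4.118*g^3 + 18.0124*g^2 + 6.112*g - 7.6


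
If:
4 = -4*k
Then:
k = -1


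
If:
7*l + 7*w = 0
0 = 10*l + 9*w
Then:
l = 0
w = 0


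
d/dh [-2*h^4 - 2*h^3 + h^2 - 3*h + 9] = -8*h^3 - 6*h^2 + 2*h - 3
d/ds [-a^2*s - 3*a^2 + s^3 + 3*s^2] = -a^2 + 3*s^2 + 6*s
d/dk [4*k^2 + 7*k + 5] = 8*k + 7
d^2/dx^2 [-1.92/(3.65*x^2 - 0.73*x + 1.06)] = (51.1584*x^2 - 10.23168*x - 1.92*(7.3*x - 0.73)*(14.6*x - 1.46) + 14.85696)/(3.65*x^2 - 0.73*x + 1.06)^3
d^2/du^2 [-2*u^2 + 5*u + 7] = -4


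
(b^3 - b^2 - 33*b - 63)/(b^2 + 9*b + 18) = (b^2 - 4*b - 21)/(b + 6)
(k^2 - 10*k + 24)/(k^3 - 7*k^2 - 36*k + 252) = (k - 4)/(k^2 - k - 42)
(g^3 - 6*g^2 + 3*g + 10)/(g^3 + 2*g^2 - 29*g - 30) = (g - 2)/(g + 6)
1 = 1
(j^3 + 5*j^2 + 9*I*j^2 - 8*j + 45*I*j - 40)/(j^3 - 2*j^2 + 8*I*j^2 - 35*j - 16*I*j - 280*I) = (j + I)/(j - 7)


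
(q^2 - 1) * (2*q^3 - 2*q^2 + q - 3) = 2*q^5 - 2*q^4 - q^3 - q^2 - q + 3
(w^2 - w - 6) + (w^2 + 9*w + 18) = 2*w^2 + 8*w + 12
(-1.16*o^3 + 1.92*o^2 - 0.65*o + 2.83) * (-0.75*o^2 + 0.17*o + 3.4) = 0.87*o^5 - 1.6372*o^4 - 3.1301*o^3 + 4.295*o^2 - 1.7289*o + 9.622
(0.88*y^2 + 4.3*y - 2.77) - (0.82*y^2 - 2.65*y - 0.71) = 0.0600000000000001*y^2 + 6.95*y - 2.06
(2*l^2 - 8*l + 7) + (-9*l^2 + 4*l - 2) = -7*l^2 - 4*l + 5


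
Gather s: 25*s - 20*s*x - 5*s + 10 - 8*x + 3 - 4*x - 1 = s*(20 - 20*x) - 12*x + 12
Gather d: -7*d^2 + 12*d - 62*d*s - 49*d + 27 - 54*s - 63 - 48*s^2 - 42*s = -7*d^2 + d*(-62*s - 37) - 48*s^2 - 96*s - 36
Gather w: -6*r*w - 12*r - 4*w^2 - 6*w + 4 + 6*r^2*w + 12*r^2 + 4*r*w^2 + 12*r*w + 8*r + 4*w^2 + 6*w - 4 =12*r^2 + 4*r*w^2 - 4*r + w*(6*r^2 + 6*r)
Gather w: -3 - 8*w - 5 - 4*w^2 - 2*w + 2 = -4*w^2 - 10*w - 6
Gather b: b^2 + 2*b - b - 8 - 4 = b^2 + b - 12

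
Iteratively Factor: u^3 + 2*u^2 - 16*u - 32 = (u + 4)*(u^2 - 2*u - 8) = (u - 4)*(u + 4)*(u + 2)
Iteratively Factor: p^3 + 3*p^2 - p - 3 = (p + 3)*(p^2 - 1) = (p + 1)*(p + 3)*(p - 1)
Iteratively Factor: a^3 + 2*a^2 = (a)*(a^2 + 2*a) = a^2*(a + 2)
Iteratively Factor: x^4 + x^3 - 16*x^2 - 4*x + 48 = (x - 2)*(x^3 + 3*x^2 - 10*x - 24) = (x - 2)*(x + 2)*(x^2 + x - 12) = (x - 2)*(x + 2)*(x + 4)*(x - 3)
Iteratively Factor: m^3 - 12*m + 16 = (m + 4)*(m^2 - 4*m + 4) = (m - 2)*(m + 4)*(m - 2)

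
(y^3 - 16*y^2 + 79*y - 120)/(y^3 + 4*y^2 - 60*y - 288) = (y^2 - 8*y + 15)/(y^2 + 12*y + 36)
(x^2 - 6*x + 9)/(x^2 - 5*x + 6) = (x - 3)/(x - 2)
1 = 1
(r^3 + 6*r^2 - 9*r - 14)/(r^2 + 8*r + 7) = r - 2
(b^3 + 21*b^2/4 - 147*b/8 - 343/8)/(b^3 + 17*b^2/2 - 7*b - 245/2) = (b + 7/4)/(b + 5)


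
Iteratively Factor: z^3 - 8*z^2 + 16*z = (z)*(z^2 - 8*z + 16) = z*(z - 4)*(z - 4)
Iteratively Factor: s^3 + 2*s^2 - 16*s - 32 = (s - 4)*(s^2 + 6*s + 8) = (s - 4)*(s + 2)*(s + 4)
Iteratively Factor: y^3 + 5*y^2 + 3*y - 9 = (y + 3)*(y^2 + 2*y - 3) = (y + 3)^2*(y - 1)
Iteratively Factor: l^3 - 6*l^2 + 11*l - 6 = (l - 1)*(l^2 - 5*l + 6) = (l - 2)*(l - 1)*(l - 3)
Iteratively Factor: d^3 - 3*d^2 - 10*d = (d - 5)*(d^2 + 2*d) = (d - 5)*(d + 2)*(d)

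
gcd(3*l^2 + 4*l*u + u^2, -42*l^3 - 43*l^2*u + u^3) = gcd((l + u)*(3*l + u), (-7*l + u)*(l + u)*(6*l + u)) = l + u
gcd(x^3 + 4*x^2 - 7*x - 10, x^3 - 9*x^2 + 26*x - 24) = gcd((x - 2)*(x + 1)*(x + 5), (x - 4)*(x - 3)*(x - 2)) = x - 2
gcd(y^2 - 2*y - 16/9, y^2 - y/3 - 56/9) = y - 8/3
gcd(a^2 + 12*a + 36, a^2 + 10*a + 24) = a + 6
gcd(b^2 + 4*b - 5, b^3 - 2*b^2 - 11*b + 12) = b - 1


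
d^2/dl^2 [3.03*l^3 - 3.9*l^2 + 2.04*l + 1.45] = 18.18*l - 7.8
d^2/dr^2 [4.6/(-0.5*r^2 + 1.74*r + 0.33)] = 4.6*(-0.5*r^2 + 1.74*r + (1.0*r - 1.74)*(2.0*r - 3.48) + 0.33)/(-0.5*r^2 + 1.74*r + 0.33)^3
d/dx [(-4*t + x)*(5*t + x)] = t + 2*x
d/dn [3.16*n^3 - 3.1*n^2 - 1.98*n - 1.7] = 9.48*n^2 - 6.2*n - 1.98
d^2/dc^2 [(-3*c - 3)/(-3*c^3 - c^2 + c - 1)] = 6*(27*c^2 - 18*c + 1)/(27*c^6 - 54*c^5 + 63*c^4 - 44*c^3 + 21*c^2 - 6*c + 1)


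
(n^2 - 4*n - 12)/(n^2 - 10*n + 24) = (n + 2)/(n - 4)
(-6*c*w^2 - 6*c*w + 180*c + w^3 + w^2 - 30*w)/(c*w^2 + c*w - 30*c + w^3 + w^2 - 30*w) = (-6*c + w)/(c + w)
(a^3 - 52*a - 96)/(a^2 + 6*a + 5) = (a^3 - 52*a - 96)/(a^2 + 6*a + 5)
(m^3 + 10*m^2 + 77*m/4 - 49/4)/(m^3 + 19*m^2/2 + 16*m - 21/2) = (m + 7/2)/(m + 3)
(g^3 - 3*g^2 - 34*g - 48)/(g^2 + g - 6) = (g^2 - 6*g - 16)/(g - 2)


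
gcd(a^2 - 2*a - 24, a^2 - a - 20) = a + 4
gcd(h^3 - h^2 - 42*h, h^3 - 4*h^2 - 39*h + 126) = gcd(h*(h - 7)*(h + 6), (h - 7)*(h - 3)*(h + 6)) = h^2 - h - 42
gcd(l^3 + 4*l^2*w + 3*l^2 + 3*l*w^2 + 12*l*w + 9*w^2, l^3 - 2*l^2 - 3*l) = 1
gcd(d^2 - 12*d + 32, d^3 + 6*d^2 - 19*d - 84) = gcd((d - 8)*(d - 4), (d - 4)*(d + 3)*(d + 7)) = d - 4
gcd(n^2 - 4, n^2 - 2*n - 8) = n + 2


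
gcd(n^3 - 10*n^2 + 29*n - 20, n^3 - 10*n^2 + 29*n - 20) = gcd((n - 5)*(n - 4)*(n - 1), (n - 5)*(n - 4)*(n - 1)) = n^3 - 10*n^2 + 29*n - 20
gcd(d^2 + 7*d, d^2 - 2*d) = d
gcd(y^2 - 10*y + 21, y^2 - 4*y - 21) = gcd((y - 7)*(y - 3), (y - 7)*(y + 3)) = y - 7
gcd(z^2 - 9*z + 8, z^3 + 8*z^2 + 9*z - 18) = z - 1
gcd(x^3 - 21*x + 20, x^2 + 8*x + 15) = x + 5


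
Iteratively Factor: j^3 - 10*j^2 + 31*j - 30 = (j - 3)*(j^2 - 7*j + 10) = (j - 5)*(j - 3)*(j - 2)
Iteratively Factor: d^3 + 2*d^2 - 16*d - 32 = (d - 4)*(d^2 + 6*d + 8) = (d - 4)*(d + 4)*(d + 2)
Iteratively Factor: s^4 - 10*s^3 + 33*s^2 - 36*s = (s - 3)*(s^3 - 7*s^2 + 12*s) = (s - 4)*(s - 3)*(s^2 - 3*s) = s*(s - 4)*(s - 3)*(s - 3)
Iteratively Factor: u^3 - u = (u)*(u^2 - 1) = u*(u + 1)*(u - 1)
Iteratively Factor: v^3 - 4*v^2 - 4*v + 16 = (v - 2)*(v^2 - 2*v - 8) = (v - 4)*(v - 2)*(v + 2)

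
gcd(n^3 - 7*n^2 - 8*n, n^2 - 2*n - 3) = n + 1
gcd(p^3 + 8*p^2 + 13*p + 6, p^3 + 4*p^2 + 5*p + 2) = p^2 + 2*p + 1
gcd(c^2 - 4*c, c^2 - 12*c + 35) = 1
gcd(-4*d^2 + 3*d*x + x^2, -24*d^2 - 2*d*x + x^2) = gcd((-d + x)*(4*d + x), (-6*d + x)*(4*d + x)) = 4*d + x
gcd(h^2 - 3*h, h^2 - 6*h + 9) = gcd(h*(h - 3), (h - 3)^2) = h - 3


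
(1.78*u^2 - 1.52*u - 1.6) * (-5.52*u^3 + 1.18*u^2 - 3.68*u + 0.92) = -9.8256*u^5 + 10.4908*u^4 + 0.487999999999998*u^3 + 5.3432*u^2 + 4.4896*u - 1.472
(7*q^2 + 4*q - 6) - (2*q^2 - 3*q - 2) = 5*q^2 + 7*q - 4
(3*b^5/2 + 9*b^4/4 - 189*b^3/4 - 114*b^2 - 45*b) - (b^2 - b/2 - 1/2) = 3*b^5/2 + 9*b^4/4 - 189*b^3/4 - 115*b^2 - 89*b/2 + 1/2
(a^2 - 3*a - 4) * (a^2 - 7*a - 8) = a^4 - 10*a^3 + 9*a^2 + 52*a + 32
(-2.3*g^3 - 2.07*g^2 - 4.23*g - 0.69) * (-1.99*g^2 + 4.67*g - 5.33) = 4.577*g^5 - 6.6217*g^4 + 11.0098*g^3 - 7.3479*g^2 + 19.3236*g + 3.6777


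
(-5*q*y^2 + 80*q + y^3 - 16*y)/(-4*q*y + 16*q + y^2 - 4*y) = (-5*q*y - 20*q + y^2 + 4*y)/(-4*q + y)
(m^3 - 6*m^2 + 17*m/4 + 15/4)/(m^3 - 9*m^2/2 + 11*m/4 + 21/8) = 2*(m - 5)/(2*m - 7)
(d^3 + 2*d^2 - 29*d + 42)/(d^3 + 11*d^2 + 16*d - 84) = (d - 3)/(d + 6)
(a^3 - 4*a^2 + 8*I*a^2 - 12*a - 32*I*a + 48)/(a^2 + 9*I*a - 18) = (a^2 + 2*a*(-2 + I) - 8*I)/(a + 3*I)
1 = 1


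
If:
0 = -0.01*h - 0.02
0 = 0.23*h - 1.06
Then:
No Solution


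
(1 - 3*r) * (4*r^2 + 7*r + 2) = -12*r^3 - 17*r^2 + r + 2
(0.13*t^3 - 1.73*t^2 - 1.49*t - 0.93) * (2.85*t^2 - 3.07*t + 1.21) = 0.3705*t^5 - 5.3296*t^4 + 1.2219*t^3 - 0.1695*t^2 + 1.0522*t - 1.1253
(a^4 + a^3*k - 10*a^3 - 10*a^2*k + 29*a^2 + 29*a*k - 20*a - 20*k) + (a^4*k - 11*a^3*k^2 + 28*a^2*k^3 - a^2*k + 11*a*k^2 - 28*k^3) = a^4*k + a^4 - 11*a^3*k^2 + a^3*k - 10*a^3 + 28*a^2*k^3 - 11*a^2*k + 29*a^2 + 11*a*k^2 + 29*a*k - 20*a - 28*k^3 - 20*k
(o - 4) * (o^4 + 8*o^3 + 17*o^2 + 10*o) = o^5 + 4*o^4 - 15*o^3 - 58*o^2 - 40*o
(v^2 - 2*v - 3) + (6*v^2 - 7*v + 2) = 7*v^2 - 9*v - 1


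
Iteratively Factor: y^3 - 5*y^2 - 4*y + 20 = (y + 2)*(y^2 - 7*y + 10) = (y - 5)*(y + 2)*(y - 2)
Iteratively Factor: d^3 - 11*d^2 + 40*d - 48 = (d - 4)*(d^2 - 7*d + 12) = (d - 4)^2*(d - 3)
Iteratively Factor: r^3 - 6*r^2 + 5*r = (r - 1)*(r^2 - 5*r) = r*(r - 1)*(r - 5)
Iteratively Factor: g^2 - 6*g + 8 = (g - 4)*(g - 2)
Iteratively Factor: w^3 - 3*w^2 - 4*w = (w + 1)*(w^2 - 4*w) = (w - 4)*(w + 1)*(w)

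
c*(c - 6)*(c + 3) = c^3 - 3*c^2 - 18*c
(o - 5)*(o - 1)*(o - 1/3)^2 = o^4 - 20*o^3/3 + 82*o^2/9 - 4*o + 5/9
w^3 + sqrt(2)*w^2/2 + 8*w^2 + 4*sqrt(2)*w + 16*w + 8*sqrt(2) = (w + 4)^2*(w + sqrt(2)/2)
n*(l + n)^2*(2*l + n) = 2*l^3*n + 5*l^2*n^2 + 4*l*n^3 + n^4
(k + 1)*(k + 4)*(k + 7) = k^3 + 12*k^2 + 39*k + 28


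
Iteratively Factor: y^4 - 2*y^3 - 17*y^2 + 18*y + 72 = (y - 3)*(y^3 + y^2 - 14*y - 24) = (y - 3)*(y + 2)*(y^2 - y - 12) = (y - 3)*(y + 2)*(y + 3)*(y - 4)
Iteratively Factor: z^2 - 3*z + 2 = (z - 1)*(z - 2)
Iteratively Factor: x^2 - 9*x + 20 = (x - 4)*(x - 5)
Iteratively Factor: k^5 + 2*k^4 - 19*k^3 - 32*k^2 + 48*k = (k)*(k^4 + 2*k^3 - 19*k^2 - 32*k + 48) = k*(k + 4)*(k^3 - 2*k^2 - 11*k + 12) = k*(k + 3)*(k + 4)*(k^2 - 5*k + 4) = k*(k - 4)*(k + 3)*(k + 4)*(k - 1)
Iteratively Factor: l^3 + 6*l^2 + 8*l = (l)*(l^2 + 6*l + 8) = l*(l + 2)*(l + 4)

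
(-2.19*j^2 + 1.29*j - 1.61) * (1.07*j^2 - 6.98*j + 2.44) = -2.3433*j^4 + 16.6665*j^3 - 16.0705*j^2 + 14.3854*j - 3.9284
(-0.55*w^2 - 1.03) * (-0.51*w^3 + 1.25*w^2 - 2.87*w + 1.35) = 0.2805*w^5 - 0.6875*w^4 + 2.1038*w^3 - 2.03*w^2 + 2.9561*w - 1.3905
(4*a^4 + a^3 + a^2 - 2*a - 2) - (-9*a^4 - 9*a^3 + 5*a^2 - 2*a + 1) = 13*a^4 + 10*a^3 - 4*a^2 - 3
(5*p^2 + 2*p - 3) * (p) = 5*p^3 + 2*p^2 - 3*p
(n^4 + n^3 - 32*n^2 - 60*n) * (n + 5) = n^5 + 6*n^4 - 27*n^3 - 220*n^2 - 300*n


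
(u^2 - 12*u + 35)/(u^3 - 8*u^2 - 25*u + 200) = (u - 7)/(u^2 - 3*u - 40)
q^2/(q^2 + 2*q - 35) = q^2/(q^2 + 2*q - 35)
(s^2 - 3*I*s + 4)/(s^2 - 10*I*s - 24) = (s + I)/(s - 6*I)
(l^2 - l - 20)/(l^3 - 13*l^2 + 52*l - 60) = (l + 4)/(l^2 - 8*l + 12)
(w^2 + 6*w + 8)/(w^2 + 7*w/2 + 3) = 2*(w + 4)/(2*w + 3)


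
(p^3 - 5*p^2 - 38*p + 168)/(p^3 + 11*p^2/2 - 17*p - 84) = 2*(p - 7)/(2*p + 7)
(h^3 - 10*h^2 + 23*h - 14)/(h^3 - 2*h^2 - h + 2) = (h - 7)/(h + 1)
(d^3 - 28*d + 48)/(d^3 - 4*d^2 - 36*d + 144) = (d - 2)/(d - 6)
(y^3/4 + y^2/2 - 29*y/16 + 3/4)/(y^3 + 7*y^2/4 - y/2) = (y^3 + 2*y^2 - 29*y/4 + 3)/(y*(4*y^2 + 7*y - 2))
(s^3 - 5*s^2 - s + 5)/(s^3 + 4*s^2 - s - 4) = (s - 5)/(s + 4)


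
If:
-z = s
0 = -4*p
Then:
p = 0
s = -z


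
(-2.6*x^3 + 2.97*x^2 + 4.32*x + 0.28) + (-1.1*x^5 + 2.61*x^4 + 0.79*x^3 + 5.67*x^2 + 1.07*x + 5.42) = -1.1*x^5 + 2.61*x^4 - 1.81*x^3 + 8.64*x^2 + 5.39*x + 5.7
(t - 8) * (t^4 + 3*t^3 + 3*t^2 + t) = t^5 - 5*t^4 - 21*t^3 - 23*t^2 - 8*t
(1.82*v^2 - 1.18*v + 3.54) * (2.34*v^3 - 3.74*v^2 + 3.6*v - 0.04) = 4.2588*v^5 - 9.568*v^4 + 19.2488*v^3 - 17.5604*v^2 + 12.7912*v - 0.1416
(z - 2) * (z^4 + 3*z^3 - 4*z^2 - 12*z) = z^5 + z^4 - 10*z^3 - 4*z^2 + 24*z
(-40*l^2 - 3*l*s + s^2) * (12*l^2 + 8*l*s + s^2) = -480*l^4 - 356*l^3*s - 52*l^2*s^2 + 5*l*s^3 + s^4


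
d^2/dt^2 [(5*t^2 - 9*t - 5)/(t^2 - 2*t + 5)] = 2*(t^3 - 90*t^2 + 165*t + 40)/(t^6 - 6*t^5 + 27*t^4 - 68*t^3 + 135*t^2 - 150*t + 125)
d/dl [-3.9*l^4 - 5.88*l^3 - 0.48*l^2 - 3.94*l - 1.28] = -15.6*l^3 - 17.64*l^2 - 0.96*l - 3.94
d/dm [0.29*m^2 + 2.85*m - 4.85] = 0.58*m + 2.85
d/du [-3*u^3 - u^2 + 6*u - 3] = -9*u^2 - 2*u + 6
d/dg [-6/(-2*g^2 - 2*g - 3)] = 12*(-2*g - 1)/(2*g^2 + 2*g + 3)^2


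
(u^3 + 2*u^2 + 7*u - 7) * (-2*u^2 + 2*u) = -2*u^5 - 2*u^4 - 10*u^3 + 28*u^2 - 14*u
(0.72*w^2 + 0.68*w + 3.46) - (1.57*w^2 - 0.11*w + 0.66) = -0.85*w^2 + 0.79*w + 2.8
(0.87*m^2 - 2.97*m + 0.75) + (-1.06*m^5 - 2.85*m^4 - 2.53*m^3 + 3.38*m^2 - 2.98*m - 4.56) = -1.06*m^5 - 2.85*m^4 - 2.53*m^3 + 4.25*m^2 - 5.95*m - 3.81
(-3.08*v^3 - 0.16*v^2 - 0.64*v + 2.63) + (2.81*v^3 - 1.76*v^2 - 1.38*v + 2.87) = -0.27*v^3 - 1.92*v^2 - 2.02*v + 5.5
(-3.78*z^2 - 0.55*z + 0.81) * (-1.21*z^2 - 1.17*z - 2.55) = 4.5738*z^4 + 5.0881*z^3 + 9.3024*z^2 + 0.4548*z - 2.0655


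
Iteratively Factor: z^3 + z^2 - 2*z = (z)*(z^2 + z - 2) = z*(z - 1)*(z + 2)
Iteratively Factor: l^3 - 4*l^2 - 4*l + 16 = (l + 2)*(l^2 - 6*l + 8) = (l - 4)*(l + 2)*(l - 2)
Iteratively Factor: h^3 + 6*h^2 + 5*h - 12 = (h + 4)*(h^2 + 2*h - 3) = (h + 3)*(h + 4)*(h - 1)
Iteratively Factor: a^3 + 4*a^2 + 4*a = (a + 2)*(a^2 + 2*a) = (a + 2)^2*(a)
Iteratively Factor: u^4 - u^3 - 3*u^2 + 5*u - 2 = (u - 1)*(u^3 - 3*u + 2) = (u - 1)^2*(u^2 + u - 2) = (u - 1)^2*(u + 2)*(u - 1)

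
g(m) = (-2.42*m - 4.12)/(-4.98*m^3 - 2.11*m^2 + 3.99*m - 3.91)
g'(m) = (-2.42*m - 4.12)*(14.94*m^2 + 4.22*m - 3.99)/(-4.98*m^3 - 2.11*m^2 + 3.99*m - 3.91)^2 - 2.42/(-4.98*m^3 - 2.11*m^2 + 3.99*m - 3.91)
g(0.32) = 1.62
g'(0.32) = 1.40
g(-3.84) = 0.02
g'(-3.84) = 0.01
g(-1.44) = -0.76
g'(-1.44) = -21.74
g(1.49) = 0.40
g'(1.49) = -0.62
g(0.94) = 1.04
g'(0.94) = -1.83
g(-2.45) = 0.04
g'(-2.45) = 0.01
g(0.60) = 1.66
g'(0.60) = -1.22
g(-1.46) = -0.46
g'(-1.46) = -9.86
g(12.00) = 0.00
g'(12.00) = -0.00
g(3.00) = 0.08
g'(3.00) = -0.06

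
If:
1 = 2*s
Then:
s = 1/2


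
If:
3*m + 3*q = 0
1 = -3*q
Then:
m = 1/3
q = -1/3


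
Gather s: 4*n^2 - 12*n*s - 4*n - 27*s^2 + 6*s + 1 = 4*n^2 - 4*n - 27*s^2 + s*(6 - 12*n) + 1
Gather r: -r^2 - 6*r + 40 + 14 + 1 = -r^2 - 6*r + 55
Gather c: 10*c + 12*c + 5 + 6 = 22*c + 11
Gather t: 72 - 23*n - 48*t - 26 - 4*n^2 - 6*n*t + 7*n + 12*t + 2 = -4*n^2 - 16*n + t*(-6*n - 36) + 48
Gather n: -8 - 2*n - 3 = -2*n - 11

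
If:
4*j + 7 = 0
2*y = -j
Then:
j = -7/4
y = 7/8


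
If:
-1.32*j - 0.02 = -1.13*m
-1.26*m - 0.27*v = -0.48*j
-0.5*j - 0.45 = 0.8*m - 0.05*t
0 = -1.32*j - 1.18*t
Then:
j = -0.31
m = -0.35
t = 0.35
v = 1.06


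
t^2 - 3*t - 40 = (t - 8)*(t + 5)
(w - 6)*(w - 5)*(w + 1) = w^3 - 10*w^2 + 19*w + 30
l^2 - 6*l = l*(l - 6)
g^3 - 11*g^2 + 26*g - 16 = (g - 8)*(g - 2)*(g - 1)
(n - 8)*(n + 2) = n^2 - 6*n - 16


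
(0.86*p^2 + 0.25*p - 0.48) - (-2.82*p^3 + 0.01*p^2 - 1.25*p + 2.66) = 2.82*p^3 + 0.85*p^2 + 1.5*p - 3.14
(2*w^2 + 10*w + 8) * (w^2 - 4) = 2*w^4 + 10*w^3 - 40*w - 32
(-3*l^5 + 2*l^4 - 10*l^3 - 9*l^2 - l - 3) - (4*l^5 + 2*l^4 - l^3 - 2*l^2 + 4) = -7*l^5 - 9*l^3 - 7*l^2 - l - 7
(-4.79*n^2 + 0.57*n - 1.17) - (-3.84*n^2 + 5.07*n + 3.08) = -0.95*n^2 - 4.5*n - 4.25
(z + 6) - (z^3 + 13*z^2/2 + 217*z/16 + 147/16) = -z^3 - 13*z^2/2 - 201*z/16 - 51/16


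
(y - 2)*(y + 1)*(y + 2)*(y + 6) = y^4 + 7*y^3 + 2*y^2 - 28*y - 24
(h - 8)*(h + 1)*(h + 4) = h^3 - 3*h^2 - 36*h - 32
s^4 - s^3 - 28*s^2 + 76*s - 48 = (s - 4)*(s - 2)*(s - 1)*(s + 6)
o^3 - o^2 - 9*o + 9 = (o - 3)*(o - 1)*(o + 3)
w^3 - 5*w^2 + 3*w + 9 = (w - 3)^2*(w + 1)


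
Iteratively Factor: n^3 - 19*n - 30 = (n + 3)*(n^2 - 3*n - 10) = (n + 2)*(n + 3)*(n - 5)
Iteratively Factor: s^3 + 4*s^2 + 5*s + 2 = (s + 1)*(s^2 + 3*s + 2) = (s + 1)*(s + 2)*(s + 1)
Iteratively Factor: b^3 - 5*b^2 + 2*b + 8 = (b + 1)*(b^2 - 6*b + 8) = (b - 2)*(b + 1)*(b - 4)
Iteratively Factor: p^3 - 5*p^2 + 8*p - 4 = (p - 1)*(p^2 - 4*p + 4) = (p - 2)*(p - 1)*(p - 2)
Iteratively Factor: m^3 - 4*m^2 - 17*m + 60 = (m + 4)*(m^2 - 8*m + 15) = (m - 3)*(m + 4)*(m - 5)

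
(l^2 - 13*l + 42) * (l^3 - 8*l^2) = l^5 - 21*l^4 + 146*l^3 - 336*l^2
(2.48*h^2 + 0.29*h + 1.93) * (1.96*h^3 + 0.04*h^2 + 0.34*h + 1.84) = 4.8608*h^5 + 0.6676*h^4 + 4.6376*h^3 + 4.739*h^2 + 1.1898*h + 3.5512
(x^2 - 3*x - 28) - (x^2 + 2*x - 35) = 7 - 5*x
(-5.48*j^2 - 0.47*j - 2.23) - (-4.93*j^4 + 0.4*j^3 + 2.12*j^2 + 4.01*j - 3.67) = 4.93*j^4 - 0.4*j^3 - 7.6*j^2 - 4.48*j + 1.44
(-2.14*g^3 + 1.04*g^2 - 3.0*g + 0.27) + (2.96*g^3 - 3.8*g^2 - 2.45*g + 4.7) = 0.82*g^3 - 2.76*g^2 - 5.45*g + 4.97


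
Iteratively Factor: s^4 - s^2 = (s + 1)*(s^3 - s^2) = (s - 1)*(s + 1)*(s^2) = s*(s - 1)*(s + 1)*(s)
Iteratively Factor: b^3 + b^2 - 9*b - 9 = (b - 3)*(b^2 + 4*b + 3) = (b - 3)*(b + 3)*(b + 1)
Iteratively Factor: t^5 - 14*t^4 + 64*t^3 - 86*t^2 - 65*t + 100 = (t - 5)*(t^4 - 9*t^3 + 19*t^2 + 9*t - 20) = (t - 5)*(t - 4)*(t^3 - 5*t^2 - t + 5) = (t - 5)*(t - 4)*(t + 1)*(t^2 - 6*t + 5) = (t - 5)*(t - 4)*(t - 1)*(t + 1)*(t - 5)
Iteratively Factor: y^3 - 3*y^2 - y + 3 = (y + 1)*(y^2 - 4*y + 3) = (y - 3)*(y + 1)*(y - 1)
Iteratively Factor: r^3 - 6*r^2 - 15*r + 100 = (r - 5)*(r^2 - r - 20) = (r - 5)*(r + 4)*(r - 5)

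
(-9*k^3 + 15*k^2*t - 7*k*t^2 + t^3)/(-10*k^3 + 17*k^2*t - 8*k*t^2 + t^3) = (9*k^2 - 6*k*t + t^2)/(10*k^2 - 7*k*t + t^2)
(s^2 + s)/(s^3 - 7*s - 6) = s/(s^2 - s - 6)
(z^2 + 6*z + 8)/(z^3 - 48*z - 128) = (z + 2)/(z^2 - 4*z - 32)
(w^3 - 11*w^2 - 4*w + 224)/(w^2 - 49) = (w^2 - 4*w - 32)/(w + 7)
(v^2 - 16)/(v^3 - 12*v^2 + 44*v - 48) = (v + 4)/(v^2 - 8*v + 12)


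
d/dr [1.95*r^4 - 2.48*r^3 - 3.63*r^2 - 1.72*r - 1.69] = 7.8*r^3 - 7.44*r^2 - 7.26*r - 1.72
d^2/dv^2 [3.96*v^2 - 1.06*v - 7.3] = 7.92000000000000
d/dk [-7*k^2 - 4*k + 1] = -14*k - 4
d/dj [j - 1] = 1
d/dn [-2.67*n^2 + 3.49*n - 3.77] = 3.49 - 5.34*n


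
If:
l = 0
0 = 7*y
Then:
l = 0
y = 0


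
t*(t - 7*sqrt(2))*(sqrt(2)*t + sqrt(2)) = sqrt(2)*t^3 - 14*t^2 + sqrt(2)*t^2 - 14*t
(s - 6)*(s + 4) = s^2 - 2*s - 24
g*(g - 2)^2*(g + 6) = g^4 + 2*g^3 - 20*g^2 + 24*g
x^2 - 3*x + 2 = (x - 2)*(x - 1)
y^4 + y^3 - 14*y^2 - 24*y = y*(y - 4)*(y + 2)*(y + 3)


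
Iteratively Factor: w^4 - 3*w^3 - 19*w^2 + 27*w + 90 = (w + 2)*(w^3 - 5*w^2 - 9*w + 45) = (w + 2)*(w + 3)*(w^2 - 8*w + 15) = (w - 3)*(w + 2)*(w + 3)*(w - 5)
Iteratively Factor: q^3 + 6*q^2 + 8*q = (q + 4)*(q^2 + 2*q) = q*(q + 4)*(q + 2)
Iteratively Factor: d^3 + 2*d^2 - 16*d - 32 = (d - 4)*(d^2 + 6*d + 8) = (d - 4)*(d + 4)*(d + 2)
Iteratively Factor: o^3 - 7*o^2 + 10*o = (o)*(o^2 - 7*o + 10) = o*(o - 5)*(o - 2)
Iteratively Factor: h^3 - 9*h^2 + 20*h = (h)*(h^2 - 9*h + 20) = h*(h - 4)*(h - 5)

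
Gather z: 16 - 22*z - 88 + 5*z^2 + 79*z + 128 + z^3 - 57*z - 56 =z^3 + 5*z^2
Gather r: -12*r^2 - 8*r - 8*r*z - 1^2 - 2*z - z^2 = -12*r^2 + r*(-8*z - 8) - z^2 - 2*z - 1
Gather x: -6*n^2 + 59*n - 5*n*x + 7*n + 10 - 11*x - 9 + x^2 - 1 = -6*n^2 + 66*n + x^2 + x*(-5*n - 11)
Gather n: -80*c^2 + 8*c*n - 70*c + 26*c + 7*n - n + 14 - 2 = -80*c^2 - 44*c + n*(8*c + 6) + 12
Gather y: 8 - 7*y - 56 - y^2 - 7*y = -y^2 - 14*y - 48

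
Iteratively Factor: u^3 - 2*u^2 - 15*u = (u + 3)*(u^2 - 5*u) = (u - 5)*(u + 3)*(u)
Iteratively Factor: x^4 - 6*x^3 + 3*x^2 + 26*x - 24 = (x - 3)*(x^3 - 3*x^2 - 6*x + 8) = (x - 3)*(x + 2)*(x^2 - 5*x + 4) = (x - 3)*(x - 1)*(x + 2)*(x - 4)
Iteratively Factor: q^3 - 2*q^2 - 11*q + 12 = (q - 1)*(q^2 - q - 12) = (q - 4)*(q - 1)*(q + 3)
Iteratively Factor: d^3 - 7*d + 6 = (d + 3)*(d^2 - 3*d + 2) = (d - 1)*(d + 3)*(d - 2)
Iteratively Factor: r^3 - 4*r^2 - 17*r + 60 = (r - 5)*(r^2 + r - 12) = (r - 5)*(r + 4)*(r - 3)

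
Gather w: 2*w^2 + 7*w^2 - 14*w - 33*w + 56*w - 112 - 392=9*w^2 + 9*w - 504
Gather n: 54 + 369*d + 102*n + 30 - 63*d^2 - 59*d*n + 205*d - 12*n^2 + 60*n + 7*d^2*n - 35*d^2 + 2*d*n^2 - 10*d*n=-98*d^2 + 574*d + n^2*(2*d - 12) + n*(7*d^2 - 69*d + 162) + 84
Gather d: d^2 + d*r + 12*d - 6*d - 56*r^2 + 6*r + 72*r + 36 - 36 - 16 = d^2 + d*(r + 6) - 56*r^2 + 78*r - 16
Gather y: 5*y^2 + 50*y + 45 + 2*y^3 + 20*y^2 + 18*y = 2*y^3 + 25*y^2 + 68*y + 45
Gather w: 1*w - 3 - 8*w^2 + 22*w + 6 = -8*w^2 + 23*w + 3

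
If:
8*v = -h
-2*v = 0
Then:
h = 0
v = 0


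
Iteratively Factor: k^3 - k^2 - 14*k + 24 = (k - 2)*(k^2 + k - 12) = (k - 2)*(k + 4)*(k - 3)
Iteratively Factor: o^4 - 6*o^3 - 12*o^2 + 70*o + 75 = (o - 5)*(o^3 - o^2 - 17*o - 15) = (o - 5)^2*(o^2 + 4*o + 3) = (o - 5)^2*(o + 3)*(o + 1)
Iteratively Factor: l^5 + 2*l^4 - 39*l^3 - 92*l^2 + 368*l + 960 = (l - 5)*(l^4 + 7*l^3 - 4*l^2 - 112*l - 192) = (l - 5)*(l + 3)*(l^3 + 4*l^2 - 16*l - 64) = (l - 5)*(l + 3)*(l + 4)*(l^2 - 16) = (l - 5)*(l - 4)*(l + 3)*(l + 4)*(l + 4)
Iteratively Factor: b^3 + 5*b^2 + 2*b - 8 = (b + 2)*(b^2 + 3*b - 4) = (b + 2)*(b + 4)*(b - 1)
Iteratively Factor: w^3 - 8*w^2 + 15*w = (w - 5)*(w^2 - 3*w) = (w - 5)*(w - 3)*(w)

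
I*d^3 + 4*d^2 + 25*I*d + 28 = (d - 7*I)*(d + 4*I)*(I*d + 1)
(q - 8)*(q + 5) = q^2 - 3*q - 40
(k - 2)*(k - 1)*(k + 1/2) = k^3 - 5*k^2/2 + k/2 + 1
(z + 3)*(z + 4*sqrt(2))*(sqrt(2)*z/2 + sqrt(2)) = sqrt(2)*z^3/2 + 5*sqrt(2)*z^2/2 + 4*z^2 + 3*sqrt(2)*z + 20*z + 24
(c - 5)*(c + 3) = c^2 - 2*c - 15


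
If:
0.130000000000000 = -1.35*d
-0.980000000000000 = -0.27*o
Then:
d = -0.10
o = 3.63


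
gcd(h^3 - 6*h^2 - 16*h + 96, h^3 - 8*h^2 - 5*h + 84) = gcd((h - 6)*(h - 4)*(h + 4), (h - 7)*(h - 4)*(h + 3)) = h - 4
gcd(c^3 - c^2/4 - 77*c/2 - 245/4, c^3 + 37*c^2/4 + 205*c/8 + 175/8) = c^2 + 27*c/4 + 35/4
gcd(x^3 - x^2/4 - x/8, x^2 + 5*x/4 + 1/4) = x + 1/4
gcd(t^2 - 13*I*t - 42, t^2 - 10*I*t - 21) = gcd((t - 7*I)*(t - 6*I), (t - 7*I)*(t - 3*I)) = t - 7*I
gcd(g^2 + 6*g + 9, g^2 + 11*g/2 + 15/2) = g + 3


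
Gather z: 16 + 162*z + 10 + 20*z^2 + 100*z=20*z^2 + 262*z + 26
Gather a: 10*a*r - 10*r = 10*a*r - 10*r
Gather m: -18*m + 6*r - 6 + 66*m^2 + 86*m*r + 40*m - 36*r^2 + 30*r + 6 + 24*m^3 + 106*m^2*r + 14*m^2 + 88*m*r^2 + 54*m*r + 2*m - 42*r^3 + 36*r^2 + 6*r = 24*m^3 + m^2*(106*r + 80) + m*(88*r^2 + 140*r + 24) - 42*r^3 + 42*r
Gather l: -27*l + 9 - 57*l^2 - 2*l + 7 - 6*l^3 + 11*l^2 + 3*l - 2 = -6*l^3 - 46*l^2 - 26*l + 14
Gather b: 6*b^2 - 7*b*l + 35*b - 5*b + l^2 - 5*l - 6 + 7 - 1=6*b^2 + b*(30 - 7*l) + l^2 - 5*l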